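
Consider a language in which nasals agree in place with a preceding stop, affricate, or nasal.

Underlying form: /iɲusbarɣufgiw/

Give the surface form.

[iɲusbarɣufgiw]

no segment meets the rule's conditions; no change.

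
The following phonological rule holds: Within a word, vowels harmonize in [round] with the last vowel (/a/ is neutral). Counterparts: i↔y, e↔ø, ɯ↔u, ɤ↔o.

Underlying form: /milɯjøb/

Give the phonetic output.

/i/ harmonizes with /ø/ ([+round]) → [y]
/ɯ/ harmonizes with /ø/ ([+round]) → [u]

[mylujøb]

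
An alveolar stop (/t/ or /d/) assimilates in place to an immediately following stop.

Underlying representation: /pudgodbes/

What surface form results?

/d/ before /g/ (velar) → [g]
/d/ before /b/ (labial) → [b]

[puggobbes]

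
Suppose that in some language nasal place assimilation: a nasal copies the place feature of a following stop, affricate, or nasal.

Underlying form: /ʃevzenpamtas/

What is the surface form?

/n/ before /p/ (labial) → [m]
/m/ before /t/ (alveolar) → [n]

[ʃevzempantas]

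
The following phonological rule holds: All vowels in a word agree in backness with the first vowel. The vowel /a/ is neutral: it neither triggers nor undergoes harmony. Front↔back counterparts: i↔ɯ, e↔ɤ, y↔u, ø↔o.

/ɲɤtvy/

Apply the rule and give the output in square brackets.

/y/ harmonizes with /ɤ/ ([+back]) → [u]

[ɲɤtvu]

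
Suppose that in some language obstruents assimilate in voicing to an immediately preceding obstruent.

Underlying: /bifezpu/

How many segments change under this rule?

1

/p/ after /z/ (voiced) → [b]
1 segment changes.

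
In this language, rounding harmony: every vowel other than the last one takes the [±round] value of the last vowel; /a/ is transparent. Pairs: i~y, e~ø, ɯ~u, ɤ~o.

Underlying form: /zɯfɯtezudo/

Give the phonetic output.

/ɯ/ harmonizes with /o/ ([+round]) → [u]
/ɯ/ harmonizes with /o/ ([+round]) → [u]
/e/ harmonizes with /o/ ([+round]) → [ø]

[zufutøzudo]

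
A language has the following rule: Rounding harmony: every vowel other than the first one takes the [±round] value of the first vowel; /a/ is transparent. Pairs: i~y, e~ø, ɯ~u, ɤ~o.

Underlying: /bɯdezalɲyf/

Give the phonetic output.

/y/ harmonizes with /ɯ/ ([-round]) → [i]

[bɯdezalɲif]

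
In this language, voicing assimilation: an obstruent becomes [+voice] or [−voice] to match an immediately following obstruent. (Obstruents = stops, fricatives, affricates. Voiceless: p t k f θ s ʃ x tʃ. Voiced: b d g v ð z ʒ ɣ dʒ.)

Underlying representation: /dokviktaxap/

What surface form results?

[dogviktaxap]

/k/ before /v/ (voiced) → [g]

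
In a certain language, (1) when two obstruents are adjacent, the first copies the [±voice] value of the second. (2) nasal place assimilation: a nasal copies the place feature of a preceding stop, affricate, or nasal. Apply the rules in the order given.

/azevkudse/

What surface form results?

[azefkutse]

Rule 1: /v/ before /k/ (voiceless) → [f]
Rule 1: /d/ before /s/ (voiceless) → [t]
After rule 1: azefkutse
Rule 2: no segment meets the rule's conditions; no change.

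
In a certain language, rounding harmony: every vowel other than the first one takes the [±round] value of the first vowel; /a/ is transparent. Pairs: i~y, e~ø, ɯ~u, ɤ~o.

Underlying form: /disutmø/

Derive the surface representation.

/u/ harmonizes with /i/ ([-round]) → [ɯ]
/ø/ harmonizes with /i/ ([-round]) → [e]

[disɯtme]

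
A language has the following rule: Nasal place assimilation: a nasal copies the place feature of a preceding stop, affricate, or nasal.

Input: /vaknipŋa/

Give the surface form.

[vakŋipma]

/n/ after /k/ (velar) → [ŋ]
/ŋ/ after /p/ (labial) → [m]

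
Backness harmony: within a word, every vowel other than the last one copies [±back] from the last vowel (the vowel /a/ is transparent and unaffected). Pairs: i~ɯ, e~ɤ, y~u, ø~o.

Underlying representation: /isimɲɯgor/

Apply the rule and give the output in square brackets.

/i/ harmonizes with /o/ ([+back]) → [ɯ]
/i/ harmonizes with /o/ ([+back]) → [ɯ]

[ɯsɯmɲɯgor]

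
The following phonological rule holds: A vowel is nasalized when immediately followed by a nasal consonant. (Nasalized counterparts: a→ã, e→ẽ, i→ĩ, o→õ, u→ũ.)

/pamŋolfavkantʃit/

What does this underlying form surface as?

/a/ before nasal /m/ → [ã]
/a/ before nasal /n/ → [ã]

[pãmŋolfavkãntʃit]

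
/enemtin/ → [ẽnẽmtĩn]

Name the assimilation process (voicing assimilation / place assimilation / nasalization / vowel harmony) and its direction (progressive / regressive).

nasalization, regressive

/e/→[ẽ] /e/→[ẽ] /i/→[ĩ].
Each target copies a feature from the following segment, so the direction is regressive.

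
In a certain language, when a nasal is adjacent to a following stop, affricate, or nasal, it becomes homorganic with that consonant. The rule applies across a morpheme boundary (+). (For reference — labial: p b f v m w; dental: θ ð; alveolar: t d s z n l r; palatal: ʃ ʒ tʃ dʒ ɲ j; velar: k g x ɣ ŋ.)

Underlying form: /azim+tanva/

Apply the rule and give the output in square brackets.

[azin+tanva]

/m/ before /t/ (alveolar) → [n]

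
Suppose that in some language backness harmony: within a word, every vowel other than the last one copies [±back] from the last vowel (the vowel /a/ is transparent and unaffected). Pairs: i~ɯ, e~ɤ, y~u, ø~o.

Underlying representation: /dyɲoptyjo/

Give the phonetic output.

/y/ harmonizes with /o/ ([+back]) → [u]
/y/ harmonizes with /o/ ([+back]) → [u]

[duɲoptujo]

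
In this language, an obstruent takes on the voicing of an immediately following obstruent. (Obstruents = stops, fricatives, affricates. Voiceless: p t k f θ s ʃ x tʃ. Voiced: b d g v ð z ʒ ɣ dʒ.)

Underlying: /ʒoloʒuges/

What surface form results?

[ʒoloʒuges]

no segment meets the rule's conditions; no change.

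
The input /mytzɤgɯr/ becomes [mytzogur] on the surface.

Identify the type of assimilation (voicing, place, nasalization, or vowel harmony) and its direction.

vowel harmony, progressive

/ɤ/→[o] /ɯ/→[u].
Vowels agree with the first vowel, so the harmony is progressive.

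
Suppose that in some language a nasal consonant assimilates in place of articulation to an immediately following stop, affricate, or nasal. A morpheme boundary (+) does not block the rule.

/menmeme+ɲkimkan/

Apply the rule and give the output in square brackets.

/n/ before /m/ (labial) → [m]
/ɲ/ before /k/ (velar) → [ŋ]
/m/ before /k/ (velar) → [ŋ]

[memmeme+ŋkiŋkan]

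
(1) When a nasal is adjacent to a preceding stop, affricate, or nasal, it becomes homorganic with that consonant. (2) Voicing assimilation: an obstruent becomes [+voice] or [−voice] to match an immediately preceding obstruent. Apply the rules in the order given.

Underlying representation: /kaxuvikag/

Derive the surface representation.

[kaxuvikag]

Rule 1: no segment meets the rule's conditions; no change.
After rule 1: kaxuvikag
Rule 2: no segment meets the rule's conditions; no change.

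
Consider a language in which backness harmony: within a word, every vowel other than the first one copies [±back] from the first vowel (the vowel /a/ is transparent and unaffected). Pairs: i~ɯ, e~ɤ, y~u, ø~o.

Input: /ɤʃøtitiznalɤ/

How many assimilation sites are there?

/ø/ harmonizes with /ɤ/ ([+back]) → [o]
/i/ harmonizes with /ɤ/ ([+back]) → [ɯ]
/i/ harmonizes with /ɤ/ ([+back]) → [ɯ]
3 segments change.

3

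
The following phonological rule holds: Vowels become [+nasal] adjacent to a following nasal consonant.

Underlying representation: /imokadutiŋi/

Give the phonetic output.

[ĩmokadutĩŋi]

/i/ before nasal /m/ → [ĩ]
/i/ before nasal /ŋ/ → [ĩ]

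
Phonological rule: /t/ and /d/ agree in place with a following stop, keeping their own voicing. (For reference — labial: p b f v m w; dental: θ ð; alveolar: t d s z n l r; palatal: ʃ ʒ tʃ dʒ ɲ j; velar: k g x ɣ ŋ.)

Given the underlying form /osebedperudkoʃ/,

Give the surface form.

[osebebperugkoʃ]

/d/ before /p/ (labial) → [b]
/d/ before /k/ (velar) → [g]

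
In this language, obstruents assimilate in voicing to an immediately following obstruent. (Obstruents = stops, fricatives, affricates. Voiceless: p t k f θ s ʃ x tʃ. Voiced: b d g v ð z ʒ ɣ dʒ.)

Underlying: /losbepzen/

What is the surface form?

[lozbebzen]

/s/ before /b/ (voiced) → [z]
/p/ before /z/ (voiced) → [b]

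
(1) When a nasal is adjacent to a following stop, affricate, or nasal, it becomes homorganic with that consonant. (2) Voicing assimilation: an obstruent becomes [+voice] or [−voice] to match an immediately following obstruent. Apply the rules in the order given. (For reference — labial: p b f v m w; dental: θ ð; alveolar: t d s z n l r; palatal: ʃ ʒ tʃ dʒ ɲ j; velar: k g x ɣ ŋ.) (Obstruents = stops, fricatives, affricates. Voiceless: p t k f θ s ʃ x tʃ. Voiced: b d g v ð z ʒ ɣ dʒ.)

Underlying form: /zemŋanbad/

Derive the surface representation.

[zeŋŋambad]

Rule 1: /m/ before /ŋ/ (velar) → [ŋ]
Rule 1: /n/ before /b/ (labial) → [m]
After rule 1: zeŋŋambad
Rule 2: no segment meets the rule's conditions; no change.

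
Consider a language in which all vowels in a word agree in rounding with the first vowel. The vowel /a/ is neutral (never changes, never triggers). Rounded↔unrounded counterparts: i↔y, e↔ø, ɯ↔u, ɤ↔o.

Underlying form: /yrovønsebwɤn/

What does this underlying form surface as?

/e/ harmonizes with /y/ ([+round]) → [ø]
/ɤ/ harmonizes with /y/ ([+round]) → [o]

[yrovønsøbwon]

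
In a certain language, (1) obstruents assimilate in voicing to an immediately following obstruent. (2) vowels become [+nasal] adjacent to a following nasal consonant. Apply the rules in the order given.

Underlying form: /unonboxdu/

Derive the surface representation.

Rule 1: /x/ before /d/ (voiced) → [ɣ]
After rule 1: unonboɣdu
Rule 2: /u/ before nasal /n/ → [ũ]
Rule 2: /o/ before nasal /n/ → [õ]

[ũnõnboɣdu]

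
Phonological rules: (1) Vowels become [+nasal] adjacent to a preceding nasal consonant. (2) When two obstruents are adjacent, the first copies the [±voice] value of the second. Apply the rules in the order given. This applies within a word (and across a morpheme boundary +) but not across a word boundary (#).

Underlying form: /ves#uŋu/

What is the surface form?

Rule 1: /u/ after nasal /ŋ/ → [ũ]
After rule 1: ves#uŋũ
Rule 2: no segment meets the rule's conditions; no change.

[ves#uŋũ]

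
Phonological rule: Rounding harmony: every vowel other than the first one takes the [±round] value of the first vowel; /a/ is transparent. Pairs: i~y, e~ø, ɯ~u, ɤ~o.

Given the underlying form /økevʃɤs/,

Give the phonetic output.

/e/ harmonizes with /ø/ ([+round]) → [ø]
/ɤ/ harmonizes with /ø/ ([+round]) → [o]

[økøvʃos]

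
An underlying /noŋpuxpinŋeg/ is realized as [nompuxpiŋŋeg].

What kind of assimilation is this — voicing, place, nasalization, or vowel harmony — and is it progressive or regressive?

place assimilation, regressive

/ŋ/→[m] /n/→[ŋ].
Each target copies a feature from the following segment, so the direction is regressive.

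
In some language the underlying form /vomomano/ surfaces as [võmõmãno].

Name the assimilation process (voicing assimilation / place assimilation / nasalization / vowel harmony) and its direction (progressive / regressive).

nasalization, regressive

/o/→[õ] /o/→[õ] /a/→[ã].
Each target copies a feature from the following segment, so the direction is regressive.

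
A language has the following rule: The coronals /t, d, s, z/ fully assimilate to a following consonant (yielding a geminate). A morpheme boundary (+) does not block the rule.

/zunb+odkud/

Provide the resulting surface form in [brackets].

/d/ before /k/ → [k] (total assimilation)

[zunb+okkud]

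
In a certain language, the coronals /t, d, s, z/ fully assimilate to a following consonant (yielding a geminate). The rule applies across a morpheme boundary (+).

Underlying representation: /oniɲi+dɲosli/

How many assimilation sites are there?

2

/d/ before /ɲ/ → [ɲ] (total assimilation)
/s/ before /l/ → [l] (total assimilation)
2 segments change.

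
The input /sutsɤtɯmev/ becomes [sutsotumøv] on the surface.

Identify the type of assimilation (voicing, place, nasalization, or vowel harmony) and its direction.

vowel harmony, progressive

/ɤ/→[o] /ɯ/→[u] /e/→[ø].
Vowels agree with the first vowel, so the harmony is progressive.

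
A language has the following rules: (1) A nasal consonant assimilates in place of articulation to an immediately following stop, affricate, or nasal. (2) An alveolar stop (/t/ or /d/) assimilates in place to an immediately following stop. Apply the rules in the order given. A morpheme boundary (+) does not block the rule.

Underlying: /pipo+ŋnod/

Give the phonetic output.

Rule 1: /ŋ/ before /n/ (alveolar) → [n]
After rule 1: pipo+nnod
Rule 2: no segment meets the rule's conditions; no change.

[pipo+nnod]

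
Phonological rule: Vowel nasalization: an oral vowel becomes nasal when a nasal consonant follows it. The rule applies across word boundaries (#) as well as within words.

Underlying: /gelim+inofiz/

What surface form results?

/i/ before nasal /m/ → [ĩ]
/i/ before nasal /n/ → [ĩ]

[gelĩm+ĩnofiz]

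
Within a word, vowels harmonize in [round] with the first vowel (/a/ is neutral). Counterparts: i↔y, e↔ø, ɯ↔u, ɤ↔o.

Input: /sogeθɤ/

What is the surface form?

/e/ harmonizes with /o/ ([+round]) → [ø]
/ɤ/ harmonizes with /o/ ([+round]) → [o]

[sogøθo]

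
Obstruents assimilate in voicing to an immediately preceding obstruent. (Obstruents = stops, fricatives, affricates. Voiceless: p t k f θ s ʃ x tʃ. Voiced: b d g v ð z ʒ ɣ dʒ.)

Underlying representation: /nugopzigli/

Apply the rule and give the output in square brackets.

/z/ after /p/ (voiceless) → [s]

[nugopsigli]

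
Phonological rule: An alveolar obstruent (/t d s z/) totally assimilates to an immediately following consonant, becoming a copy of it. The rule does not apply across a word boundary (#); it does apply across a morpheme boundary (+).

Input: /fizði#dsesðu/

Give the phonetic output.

/z/ before /ð/ → [ð] (total assimilation)
/d/ before /s/ → [s] (total assimilation)
/s/ before /ð/ → [ð] (total assimilation)

[fiðði#sseððu]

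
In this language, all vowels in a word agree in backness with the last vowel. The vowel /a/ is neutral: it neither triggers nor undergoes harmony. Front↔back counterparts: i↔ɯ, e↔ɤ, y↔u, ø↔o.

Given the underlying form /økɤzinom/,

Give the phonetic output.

[okɤzɯnom]

/ø/ harmonizes with /o/ ([+back]) → [o]
/i/ harmonizes with /o/ ([+back]) → [ɯ]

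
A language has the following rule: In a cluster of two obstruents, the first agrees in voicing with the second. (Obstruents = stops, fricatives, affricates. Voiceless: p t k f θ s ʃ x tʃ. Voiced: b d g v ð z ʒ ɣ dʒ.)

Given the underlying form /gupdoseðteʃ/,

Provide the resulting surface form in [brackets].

[gubdoseθteʃ]

/p/ before /d/ (voiced) → [b]
/ð/ before /t/ (voiceless) → [θ]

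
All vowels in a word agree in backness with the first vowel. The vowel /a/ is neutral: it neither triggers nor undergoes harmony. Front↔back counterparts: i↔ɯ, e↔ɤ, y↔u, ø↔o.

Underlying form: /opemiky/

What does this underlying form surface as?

[opɤmɯku]

/e/ harmonizes with /o/ ([+back]) → [ɤ]
/i/ harmonizes with /o/ ([+back]) → [ɯ]
/y/ harmonizes with /o/ ([+back]) → [u]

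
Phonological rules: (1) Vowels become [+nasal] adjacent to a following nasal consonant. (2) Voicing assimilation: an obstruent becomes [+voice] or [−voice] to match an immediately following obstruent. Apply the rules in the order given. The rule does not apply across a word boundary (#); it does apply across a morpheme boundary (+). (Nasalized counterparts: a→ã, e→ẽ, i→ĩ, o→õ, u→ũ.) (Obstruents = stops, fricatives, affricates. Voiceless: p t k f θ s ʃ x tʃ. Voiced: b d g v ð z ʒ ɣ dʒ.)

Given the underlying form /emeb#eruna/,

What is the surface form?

[ẽmeb#erũna]

Rule 1: /e/ before nasal /m/ → [ẽ]
Rule 1: /u/ before nasal /n/ → [ũ]
After rule 1: ẽmeb#erũna
Rule 2: no segment meets the rule's conditions; no change.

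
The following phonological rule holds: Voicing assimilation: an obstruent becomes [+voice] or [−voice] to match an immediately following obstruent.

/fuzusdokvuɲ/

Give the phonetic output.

[fuzuzdogvuɲ]

/s/ before /d/ (voiced) → [z]
/k/ before /v/ (voiced) → [g]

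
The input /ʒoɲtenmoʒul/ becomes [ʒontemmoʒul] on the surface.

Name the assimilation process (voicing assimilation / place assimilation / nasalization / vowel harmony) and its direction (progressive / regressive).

place assimilation, regressive

/ɲ/→[n] /n/→[m].
Each target copies a feature from the following segment, so the direction is regressive.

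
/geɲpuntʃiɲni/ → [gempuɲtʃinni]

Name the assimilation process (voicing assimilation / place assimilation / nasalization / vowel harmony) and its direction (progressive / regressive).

/ɲ/→[m] /n/→[ɲ] /ɲ/→[n].
Each target copies a feature from the following segment, so the direction is regressive.

place assimilation, regressive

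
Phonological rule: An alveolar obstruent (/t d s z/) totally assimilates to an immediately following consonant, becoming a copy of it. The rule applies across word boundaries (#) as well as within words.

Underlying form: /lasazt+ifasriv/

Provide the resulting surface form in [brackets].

/z/ before /t/ → [t] (total assimilation)
/s/ before /r/ → [r] (total assimilation)

[lasatt+ifarriv]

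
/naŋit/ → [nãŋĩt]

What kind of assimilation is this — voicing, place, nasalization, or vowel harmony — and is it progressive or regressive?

/a/→[ã] /i/→[ĩ].
Each target copies a feature from the preceding segment, so the direction is progressive.

nasalization, progressive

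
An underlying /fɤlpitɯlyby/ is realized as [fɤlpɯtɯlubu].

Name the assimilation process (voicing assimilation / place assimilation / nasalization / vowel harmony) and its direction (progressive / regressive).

/i/→[ɯ] /y/→[u] /y/→[u].
Vowels agree with the first vowel, so the harmony is progressive.

vowel harmony, progressive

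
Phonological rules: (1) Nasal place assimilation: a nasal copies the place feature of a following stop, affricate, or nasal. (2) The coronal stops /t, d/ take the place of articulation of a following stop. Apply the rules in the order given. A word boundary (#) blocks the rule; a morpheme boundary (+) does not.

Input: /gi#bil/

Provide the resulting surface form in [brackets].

Rule 1: no segment meets the rule's conditions; no change.
After rule 1: gi#bil
Rule 2: no segment meets the rule's conditions; no change.

[gi#bil]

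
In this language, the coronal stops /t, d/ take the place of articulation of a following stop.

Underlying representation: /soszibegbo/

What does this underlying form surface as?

[soszibegbo]

no segment meets the rule's conditions; no change.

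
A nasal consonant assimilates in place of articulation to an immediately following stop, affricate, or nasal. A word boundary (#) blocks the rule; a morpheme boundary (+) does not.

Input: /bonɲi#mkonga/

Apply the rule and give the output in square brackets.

/n/ before /ɲ/ (palatal) → [ɲ]
/m/ before /k/ (velar) → [ŋ]
/n/ before /g/ (velar) → [ŋ]

[boɲɲi#ŋkoŋga]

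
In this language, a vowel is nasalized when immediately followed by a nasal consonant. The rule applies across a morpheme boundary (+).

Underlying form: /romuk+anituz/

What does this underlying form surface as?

[rõmuk+ãnituz]

/o/ before nasal /m/ → [õ]
/a/ before nasal /n/ → [ã]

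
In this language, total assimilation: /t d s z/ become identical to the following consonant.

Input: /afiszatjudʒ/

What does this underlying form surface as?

[afizzajjudʒ]

/s/ before /z/ → [z] (total assimilation)
/t/ before /j/ → [j] (total assimilation)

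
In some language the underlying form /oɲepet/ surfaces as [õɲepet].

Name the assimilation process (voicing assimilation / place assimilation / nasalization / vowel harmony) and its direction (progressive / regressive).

nasalization, regressive

/o/→[õ].
Each target copies a feature from the following segment, so the direction is regressive.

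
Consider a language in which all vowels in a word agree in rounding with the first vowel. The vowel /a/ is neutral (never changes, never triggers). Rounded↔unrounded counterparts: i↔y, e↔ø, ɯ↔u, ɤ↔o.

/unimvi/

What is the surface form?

[unymvy]

/i/ harmonizes with /u/ ([+round]) → [y]
/i/ harmonizes with /u/ ([+round]) → [y]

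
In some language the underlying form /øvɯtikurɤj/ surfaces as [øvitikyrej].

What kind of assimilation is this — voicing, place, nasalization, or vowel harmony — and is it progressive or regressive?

vowel harmony, progressive

/ɯ/→[i] /u/→[y] /ɤ/→[e].
Vowels agree with the first vowel, so the harmony is progressive.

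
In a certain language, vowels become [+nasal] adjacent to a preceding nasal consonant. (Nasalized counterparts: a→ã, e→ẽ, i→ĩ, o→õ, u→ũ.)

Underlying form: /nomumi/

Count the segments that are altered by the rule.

3

/o/ after nasal /n/ → [õ]
/u/ after nasal /m/ → [ũ]
/i/ after nasal /m/ → [ĩ]
3 segments change.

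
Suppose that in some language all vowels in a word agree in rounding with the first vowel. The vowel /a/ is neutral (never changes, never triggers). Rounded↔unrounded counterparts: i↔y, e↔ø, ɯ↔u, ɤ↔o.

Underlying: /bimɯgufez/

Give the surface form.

[bimɯgɯfez]

/u/ harmonizes with /i/ ([-round]) → [ɯ]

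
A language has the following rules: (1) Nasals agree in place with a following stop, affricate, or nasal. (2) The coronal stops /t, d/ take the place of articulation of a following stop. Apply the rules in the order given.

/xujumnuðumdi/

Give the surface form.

Rule 1: /m/ before /n/ (alveolar) → [n]
Rule 1: /m/ before /d/ (alveolar) → [n]
After rule 1: xujunnuðundi
Rule 2: no segment meets the rule's conditions; no change.

[xujunnuðundi]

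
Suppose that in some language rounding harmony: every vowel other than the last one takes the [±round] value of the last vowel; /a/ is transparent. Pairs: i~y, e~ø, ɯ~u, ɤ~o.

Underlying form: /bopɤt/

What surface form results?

[bɤpɤt]

/o/ harmonizes with /ɤ/ ([-round]) → [ɤ]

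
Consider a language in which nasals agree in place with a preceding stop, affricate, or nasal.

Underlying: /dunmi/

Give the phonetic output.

[dunni]

/m/ after /n/ (alveolar) → [n]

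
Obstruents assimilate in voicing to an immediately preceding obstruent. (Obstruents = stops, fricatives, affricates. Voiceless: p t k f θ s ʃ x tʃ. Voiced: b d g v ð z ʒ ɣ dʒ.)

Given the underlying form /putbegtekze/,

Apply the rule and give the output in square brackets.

[putpegdekse]

/b/ after /t/ (voiceless) → [p]
/t/ after /g/ (voiced) → [d]
/z/ after /k/ (voiceless) → [s]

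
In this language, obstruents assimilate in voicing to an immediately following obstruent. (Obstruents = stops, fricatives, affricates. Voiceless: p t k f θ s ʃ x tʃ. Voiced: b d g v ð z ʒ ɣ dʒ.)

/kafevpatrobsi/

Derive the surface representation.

[kafefpatropsi]

/v/ before /p/ (voiceless) → [f]
/b/ before /s/ (voiceless) → [p]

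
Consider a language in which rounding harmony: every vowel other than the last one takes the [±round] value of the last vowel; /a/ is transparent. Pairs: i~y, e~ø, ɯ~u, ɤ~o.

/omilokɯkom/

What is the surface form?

[omylokukom]

/i/ harmonizes with /o/ ([+round]) → [y]
/ɯ/ harmonizes with /o/ ([+round]) → [u]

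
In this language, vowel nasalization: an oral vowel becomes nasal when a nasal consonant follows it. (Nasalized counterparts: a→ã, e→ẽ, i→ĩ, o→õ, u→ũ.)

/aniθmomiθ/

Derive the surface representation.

[ãniθmõmiθ]

/a/ before nasal /n/ → [ã]
/o/ before nasal /m/ → [õ]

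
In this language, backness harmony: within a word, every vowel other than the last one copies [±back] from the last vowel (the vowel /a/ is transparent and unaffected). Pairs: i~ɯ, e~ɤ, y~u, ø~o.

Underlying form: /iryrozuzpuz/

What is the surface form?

[ɯrurozuzpuz]

/i/ harmonizes with /u/ ([+back]) → [ɯ]
/y/ harmonizes with /u/ ([+back]) → [u]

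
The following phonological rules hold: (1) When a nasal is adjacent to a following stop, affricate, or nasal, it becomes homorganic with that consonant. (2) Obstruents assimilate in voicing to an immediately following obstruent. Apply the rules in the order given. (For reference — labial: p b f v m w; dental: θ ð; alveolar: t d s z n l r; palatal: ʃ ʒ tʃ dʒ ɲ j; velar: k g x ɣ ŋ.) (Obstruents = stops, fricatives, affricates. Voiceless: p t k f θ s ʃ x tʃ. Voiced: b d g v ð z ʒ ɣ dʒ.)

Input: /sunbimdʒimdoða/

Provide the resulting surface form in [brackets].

Rule 1: /n/ before /b/ (labial) → [m]
Rule 1: /m/ before /dʒ/ (palatal) → [ɲ]
Rule 1: /m/ before /d/ (alveolar) → [n]
After rule 1: sumbiɲdʒindoða
Rule 2: no segment meets the rule's conditions; no change.

[sumbiɲdʒindoða]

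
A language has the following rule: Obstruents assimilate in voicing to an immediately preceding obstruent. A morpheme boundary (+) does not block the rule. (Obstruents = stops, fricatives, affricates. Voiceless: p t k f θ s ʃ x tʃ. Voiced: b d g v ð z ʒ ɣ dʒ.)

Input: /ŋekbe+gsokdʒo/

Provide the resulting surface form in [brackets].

[ŋekpe+gzoktʃo]

/b/ after /k/ (voiceless) → [p]
/s/ after /g/ (voiced) → [z]
/dʒ/ after /k/ (voiceless) → [tʃ]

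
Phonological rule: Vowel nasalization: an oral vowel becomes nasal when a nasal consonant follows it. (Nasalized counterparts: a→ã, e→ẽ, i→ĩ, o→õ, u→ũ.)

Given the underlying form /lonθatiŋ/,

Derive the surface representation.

/o/ before nasal /n/ → [õ]
/i/ before nasal /ŋ/ → [ĩ]

[lõnθatĩŋ]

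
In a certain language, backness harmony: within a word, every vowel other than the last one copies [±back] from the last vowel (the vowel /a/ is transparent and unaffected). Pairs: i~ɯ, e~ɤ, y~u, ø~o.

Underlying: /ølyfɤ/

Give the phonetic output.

/ø/ harmonizes with /ɤ/ ([+back]) → [o]
/y/ harmonizes with /ɤ/ ([+back]) → [u]

[olufɤ]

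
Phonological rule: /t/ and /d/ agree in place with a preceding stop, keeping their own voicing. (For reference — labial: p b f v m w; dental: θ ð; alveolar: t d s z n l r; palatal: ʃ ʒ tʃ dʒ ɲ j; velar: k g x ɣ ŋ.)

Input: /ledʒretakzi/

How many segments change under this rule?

No segment meets the rule's conditions.

0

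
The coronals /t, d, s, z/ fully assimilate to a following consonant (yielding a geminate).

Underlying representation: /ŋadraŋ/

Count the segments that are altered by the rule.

1

/d/ before /r/ → [r] (total assimilation)
1 segment changes.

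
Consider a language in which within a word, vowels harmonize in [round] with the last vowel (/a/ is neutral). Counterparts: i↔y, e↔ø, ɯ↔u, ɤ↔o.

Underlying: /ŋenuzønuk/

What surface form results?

[ŋønuzønuk]

/e/ harmonizes with /u/ ([+round]) → [ø]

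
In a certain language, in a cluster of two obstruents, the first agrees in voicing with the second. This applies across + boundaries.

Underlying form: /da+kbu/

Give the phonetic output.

[da+gbu]

/k/ before /b/ (voiced) → [g]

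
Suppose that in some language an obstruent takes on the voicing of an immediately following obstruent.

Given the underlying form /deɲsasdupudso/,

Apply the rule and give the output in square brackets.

/s/ before /d/ (voiced) → [z]
/d/ before /s/ (voiceless) → [t]

[deɲsazduputso]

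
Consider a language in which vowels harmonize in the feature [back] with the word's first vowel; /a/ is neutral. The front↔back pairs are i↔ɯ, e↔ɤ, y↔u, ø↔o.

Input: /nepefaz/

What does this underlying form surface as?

[nepefaz]

no segment meets the rule's conditions; no change.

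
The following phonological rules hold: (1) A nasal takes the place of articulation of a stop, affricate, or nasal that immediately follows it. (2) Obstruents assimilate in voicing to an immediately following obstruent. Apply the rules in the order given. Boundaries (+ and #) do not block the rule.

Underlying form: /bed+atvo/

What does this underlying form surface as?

Rule 1: no segment meets the rule's conditions; no change.
After rule 1: bed+atvo
Rule 2: /t/ before /v/ (voiced) → [d]

[bed+advo]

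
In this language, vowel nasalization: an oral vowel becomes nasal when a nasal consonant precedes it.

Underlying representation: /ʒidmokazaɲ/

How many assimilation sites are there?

/o/ after nasal /m/ → [õ]
1 segment changes.

1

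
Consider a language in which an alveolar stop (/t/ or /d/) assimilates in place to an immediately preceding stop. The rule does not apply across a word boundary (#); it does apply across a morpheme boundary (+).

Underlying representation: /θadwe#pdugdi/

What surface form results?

/d/ after /p/ (labial) → [b]
/d/ after /g/ (velar) → [g]

[θadwe#pbuggi]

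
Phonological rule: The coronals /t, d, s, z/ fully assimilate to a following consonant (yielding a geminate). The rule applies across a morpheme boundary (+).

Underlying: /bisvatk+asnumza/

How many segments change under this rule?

/s/ before /v/ → [v] (total assimilation)
/t/ before /k/ → [k] (total assimilation)
/s/ before /n/ → [n] (total assimilation)
3 segments change.

3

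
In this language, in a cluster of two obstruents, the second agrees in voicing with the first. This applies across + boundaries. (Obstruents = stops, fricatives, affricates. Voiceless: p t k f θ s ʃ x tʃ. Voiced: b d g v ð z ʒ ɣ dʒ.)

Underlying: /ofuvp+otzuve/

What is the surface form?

[ofuvb+otsuve]

/p/ after /v/ (voiced) → [b]
/z/ after /t/ (voiceless) → [s]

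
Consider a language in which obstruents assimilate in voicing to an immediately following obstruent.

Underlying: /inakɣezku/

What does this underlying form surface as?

[inagɣesku]

/k/ before /ɣ/ (voiced) → [g]
/z/ before /k/ (voiceless) → [s]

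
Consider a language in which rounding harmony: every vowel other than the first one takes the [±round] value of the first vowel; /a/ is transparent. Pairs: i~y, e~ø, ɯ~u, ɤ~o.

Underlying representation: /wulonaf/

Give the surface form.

no segment meets the rule's conditions; no change.

[wulonaf]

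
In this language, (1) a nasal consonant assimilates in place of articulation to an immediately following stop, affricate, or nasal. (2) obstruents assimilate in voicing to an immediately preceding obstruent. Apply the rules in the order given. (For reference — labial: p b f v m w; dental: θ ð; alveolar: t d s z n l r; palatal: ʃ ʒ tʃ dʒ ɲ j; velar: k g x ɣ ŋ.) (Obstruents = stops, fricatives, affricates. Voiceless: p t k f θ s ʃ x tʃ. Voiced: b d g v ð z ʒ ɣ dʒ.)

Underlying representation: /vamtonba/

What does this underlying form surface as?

[vantomba]

Rule 1: /m/ before /t/ (alveolar) → [n]
Rule 1: /n/ before /b/ (labial) → [m]
After rule 1: vantomba
Rule 2: no segment meets the rule's conditions; no change.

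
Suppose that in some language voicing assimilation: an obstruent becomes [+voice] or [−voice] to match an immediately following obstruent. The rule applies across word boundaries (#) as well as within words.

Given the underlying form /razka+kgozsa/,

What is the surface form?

/z/ before /k/ (voiceless) → [s]
/k/ before /g/ (voiced) → [g]
/z/ before /s/ (voiceless) → [s]

[raska+ggossa]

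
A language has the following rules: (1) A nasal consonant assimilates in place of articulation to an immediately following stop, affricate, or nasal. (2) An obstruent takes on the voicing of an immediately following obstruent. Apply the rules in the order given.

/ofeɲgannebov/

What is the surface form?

Rule 1: /ɲ/ before /g/ (velar) → [ŋ]
After rule 1: ofeŋgannebov
Rule 2: no segment meets the rule's conditions; no change.

[ofeŋgannebov]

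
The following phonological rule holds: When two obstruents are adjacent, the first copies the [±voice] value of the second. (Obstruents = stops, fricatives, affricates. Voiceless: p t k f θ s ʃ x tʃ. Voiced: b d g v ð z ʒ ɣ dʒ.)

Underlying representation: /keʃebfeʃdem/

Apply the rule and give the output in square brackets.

/b/ before /f/ (voiceless) → [p]
/ʃ/ before /d/ (voiced) → [ʒ]

[keʃepfeʒdem]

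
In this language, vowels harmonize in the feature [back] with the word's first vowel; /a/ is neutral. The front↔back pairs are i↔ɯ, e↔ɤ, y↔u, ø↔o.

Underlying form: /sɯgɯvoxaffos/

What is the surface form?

no segment meets the rule's conditions; no change.

[sɯgɯvoxaffos]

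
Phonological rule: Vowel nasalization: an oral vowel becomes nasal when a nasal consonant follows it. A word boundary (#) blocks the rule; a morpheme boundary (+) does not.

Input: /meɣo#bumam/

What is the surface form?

[meɣo#bũmãm]

/u/ before nasal /m/ → [ũ]
/a/ before nasal /m/ → [ã]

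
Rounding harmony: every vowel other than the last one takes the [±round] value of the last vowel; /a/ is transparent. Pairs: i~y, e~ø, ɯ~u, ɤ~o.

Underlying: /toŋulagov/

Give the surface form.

no segment meets the rule's conditions; no change.

[toŋulagov]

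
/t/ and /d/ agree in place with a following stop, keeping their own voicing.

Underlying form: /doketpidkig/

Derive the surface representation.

/t/ before /p/ (labial) → [p]
/d/ before /k/ (velar) → [g]

[dokeppigkig]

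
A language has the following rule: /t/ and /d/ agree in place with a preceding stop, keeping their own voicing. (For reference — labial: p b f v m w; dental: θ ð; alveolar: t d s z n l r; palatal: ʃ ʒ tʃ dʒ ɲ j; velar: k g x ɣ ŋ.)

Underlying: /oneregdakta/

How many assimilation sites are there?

/d/ after /g/ (velar) → [g]
/t/ after /k/ (velar) → [k]
2 segments change.

2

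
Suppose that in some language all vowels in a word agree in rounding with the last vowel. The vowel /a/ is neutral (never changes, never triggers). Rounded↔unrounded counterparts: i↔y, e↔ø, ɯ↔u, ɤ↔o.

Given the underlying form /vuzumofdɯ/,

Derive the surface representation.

/u/ harmonizes with /ɯ/ ([-round]) → [ɯ]
/u/ harmonizes with /ɯ/ ([-round]) → [ɯ]
/o/ harmonizes with /ɯ/ ([-round]) → [ɤ]

[vɯzɯmɤfdɯ]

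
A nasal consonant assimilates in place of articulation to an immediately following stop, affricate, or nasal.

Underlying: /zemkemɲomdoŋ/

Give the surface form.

/m/ before /k/ (velar) → [ŋ]
/m/ before /ɲ/ (palatal) → [ɲ]
/m/ before /d/ (alveolar) → [n]

[zeŋkeɲɲondoŋ]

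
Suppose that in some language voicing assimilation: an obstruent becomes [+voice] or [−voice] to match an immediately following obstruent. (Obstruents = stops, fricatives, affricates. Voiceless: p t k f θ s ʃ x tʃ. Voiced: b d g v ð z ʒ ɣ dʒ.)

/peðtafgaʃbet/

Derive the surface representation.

/ð/ before /t/ (voiceless) → [θ]
/f/ before /g/ (voiced) → [v]
/ʃ/ before /b/ (voiced) → [ʒ]

[peθtavgaʒbet]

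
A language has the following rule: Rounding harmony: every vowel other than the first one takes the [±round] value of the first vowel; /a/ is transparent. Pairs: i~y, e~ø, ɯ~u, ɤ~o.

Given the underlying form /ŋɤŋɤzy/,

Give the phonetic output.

[ŋɤŋɤzi]

/y/ harmonizes with /ɤ/ ([-round]) → [i]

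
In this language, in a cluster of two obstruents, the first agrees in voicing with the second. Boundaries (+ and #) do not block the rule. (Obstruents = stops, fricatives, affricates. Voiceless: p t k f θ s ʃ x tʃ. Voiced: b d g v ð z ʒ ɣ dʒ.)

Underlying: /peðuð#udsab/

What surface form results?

[peðuð#utsab]

/d/ before /s/ (voiceless) → [t]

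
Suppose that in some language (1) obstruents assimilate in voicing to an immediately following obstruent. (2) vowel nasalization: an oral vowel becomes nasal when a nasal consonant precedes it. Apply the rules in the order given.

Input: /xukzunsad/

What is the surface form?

Rule 1: /k/ before /z/ (voiced) → [g]
After rule 1: xugzunsad
Rule 2: no segment meets the rule's conditions; no change.

[xugzunsad]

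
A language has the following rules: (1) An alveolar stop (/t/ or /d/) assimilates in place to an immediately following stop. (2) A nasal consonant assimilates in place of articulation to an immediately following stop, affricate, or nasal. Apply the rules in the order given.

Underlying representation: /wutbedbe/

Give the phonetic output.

[wupbebbe]

Rule 1: /t/ before /b/ (labial) → [p]
Rule 1: /d/ before /b/ (labial) → [b]
After rule 1: wupbebbe
Rule 2: no segment meets the rule's conditions; no change.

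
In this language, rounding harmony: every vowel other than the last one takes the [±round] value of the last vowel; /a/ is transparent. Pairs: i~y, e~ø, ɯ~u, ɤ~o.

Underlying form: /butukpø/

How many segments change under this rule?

0

No segment meets the rule's conditions.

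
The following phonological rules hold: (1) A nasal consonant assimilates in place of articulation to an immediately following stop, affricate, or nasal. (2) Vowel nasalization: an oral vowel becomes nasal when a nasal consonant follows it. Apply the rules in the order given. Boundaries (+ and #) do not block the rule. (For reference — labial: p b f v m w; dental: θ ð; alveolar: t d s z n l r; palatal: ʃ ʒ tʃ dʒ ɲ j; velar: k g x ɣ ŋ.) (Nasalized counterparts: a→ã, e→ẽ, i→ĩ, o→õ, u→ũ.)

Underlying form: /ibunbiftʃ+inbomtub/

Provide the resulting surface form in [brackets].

Rule 1: /n/ before /b/ (labial) → [m]
Rule 1: /n/ before /b/ (labial) → [m]
Rule 1: /m/ before /t/ (alveolar) → [n]
After rule 1: ibumbiftʃ+imbontub
Rule 2: /u/ before nasal /m/ → [ũ]
Rule 2: /i/ before nasal /m/ → [ĩ]
Rule 2: /o/ before nasal /n/ → [õ]

[ibũmbiftʃ+ĩmbõntub]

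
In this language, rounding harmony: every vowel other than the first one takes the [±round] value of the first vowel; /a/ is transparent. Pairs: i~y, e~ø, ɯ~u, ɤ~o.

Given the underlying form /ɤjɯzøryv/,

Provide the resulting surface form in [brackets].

/ø/ harmonizes with /ɤ/ ([-round]) → [e]
/y/ harmonizes with /ɤ/ ([-round]) → [i]

[ɤjɯzeriv]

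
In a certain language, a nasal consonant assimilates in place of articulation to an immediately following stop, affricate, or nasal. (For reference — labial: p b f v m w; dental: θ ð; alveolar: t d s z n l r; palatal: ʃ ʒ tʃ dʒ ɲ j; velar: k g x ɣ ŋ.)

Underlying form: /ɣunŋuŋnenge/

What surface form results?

/n/ before /ŋ/ (velar) → [ŋ]
/ŋ/ before /n/ (alveolar) → [n]
/n/ before /g/ (velar) → [ŋ]

[ɣuŋŋunneŋge]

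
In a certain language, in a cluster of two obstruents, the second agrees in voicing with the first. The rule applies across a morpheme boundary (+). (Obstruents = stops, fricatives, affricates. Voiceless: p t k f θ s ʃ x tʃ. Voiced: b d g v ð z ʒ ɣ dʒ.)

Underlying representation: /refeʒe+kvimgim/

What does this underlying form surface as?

[refeʒe+kfimgim]

/v/ after /k/ (voiceless) → [f]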